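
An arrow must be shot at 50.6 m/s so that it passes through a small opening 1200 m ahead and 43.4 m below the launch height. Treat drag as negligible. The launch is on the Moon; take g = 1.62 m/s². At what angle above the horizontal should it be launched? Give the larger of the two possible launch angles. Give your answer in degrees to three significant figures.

65.8°

Trajectory: y = x tanθ − g x² (1 + tan²θ)/(2v₀²). With x = 1200, y = −43.4, v₀ = 50.6, g = 1.62:
455.6 tan²θ − 1200 tanθ + (412.2) = 0.
tanθ = [1200 ± √(1200² − 4 × 455.6 × (412.2))] / (2 × 455.6) = (1200 ± 830.0) / 911.1, giving tanθ = 0.4061 or 2.228.
θ = 22.10° or 65.83°; the larger is 65.83°.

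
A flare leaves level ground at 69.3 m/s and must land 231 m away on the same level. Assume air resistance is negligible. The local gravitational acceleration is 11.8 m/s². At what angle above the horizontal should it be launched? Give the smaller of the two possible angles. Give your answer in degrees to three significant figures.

17.3°

Level-ground range R = v₀² sin(2θ)/g ⇒ sin(2θ) = gR/v₀² = 11.8 × 231 / 69.3² = 0.5676.
2θ = 34.58° or 180° − 34.58° = 145.4°, so θ = 17.29° or 72.71°.
The smaller angle is 17.29°.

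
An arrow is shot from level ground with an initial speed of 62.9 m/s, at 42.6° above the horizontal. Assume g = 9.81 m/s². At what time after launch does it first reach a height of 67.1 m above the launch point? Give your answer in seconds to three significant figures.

vₓ = 62.90 cos 42.6° = 46.30 m/s; v_y0 = 62.90 sin 42.6° = 42.58 m/s.
Set y = v_y0 t − ½ g t² = 67.1: 4.905 t² − 42.58 t + 67.1 = 0.
Quadratic formula: t = (42.58 ± √496.17) / 9.81 = (42.58 ± 22.27) / 9.81 → t = 2.069 s or 6.611 s.
The first (ascending) time is 2.069 s.

2.07 s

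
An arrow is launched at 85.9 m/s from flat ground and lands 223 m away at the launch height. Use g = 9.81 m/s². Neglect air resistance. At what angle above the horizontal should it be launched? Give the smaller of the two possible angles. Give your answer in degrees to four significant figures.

8.623°

From R = (v₀²/g) sin 2θ: sin 2θ = 9.81 × 223 / 7378.8 = 0.2965.
2θ = 17.25° or 180° − 17.25° = 162.8°, so θ = 8.623° or 81.38°.
The smaller angle is 8.623°.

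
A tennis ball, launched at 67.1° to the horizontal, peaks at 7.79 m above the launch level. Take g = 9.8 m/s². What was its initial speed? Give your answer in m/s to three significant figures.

At the peak v_y = 0, so v_y0 = √(2gH) = √(2 × 9.80 × 7.79) = 12.36 m/s.
v_y0 = v₀ sin θ ⇒ v₀ = 12.36 / sin 67.1° = 13.41 m/s.

13.4 m/s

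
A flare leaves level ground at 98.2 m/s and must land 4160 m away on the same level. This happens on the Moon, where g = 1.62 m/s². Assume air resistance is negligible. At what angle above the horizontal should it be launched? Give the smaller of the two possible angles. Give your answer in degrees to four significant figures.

22.17°

R = v₀² sin 2θ / g gives sin 2θ = gR/v₀² = 1.62·4160/98.2² = 0.6989.
2θ = 44.33° or 180° − 44.33° = 135.7°, so θ = 22.17° or 67.83°.
The smaller angle is 22.17°.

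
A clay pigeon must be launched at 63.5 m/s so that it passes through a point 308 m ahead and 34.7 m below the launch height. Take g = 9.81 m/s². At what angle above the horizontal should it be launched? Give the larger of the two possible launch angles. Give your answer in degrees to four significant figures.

Trajectory: y = x tanθ − g x² (1 + tan²θ)/(2v₀²). With x = 308, y = −34.7, v₀ = 63.5, g = 9.81:
115.4 tan²θ − 308 tanθ + (80.70) = 0.
tanθ = [308 ± √(308² − 4 × 115.4 × (80.70))] / (2 × 115.4) = (308 ± 240.0) / 230.8, giving tanθ = 0.2945 or 2.375.
θ = 16.41° or 67.16°; the larger is 67.16°.

67.16°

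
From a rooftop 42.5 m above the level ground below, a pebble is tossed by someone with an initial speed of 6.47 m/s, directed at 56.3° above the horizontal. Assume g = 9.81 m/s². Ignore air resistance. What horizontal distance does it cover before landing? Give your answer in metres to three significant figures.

12.7 m

vₓ = 6.470 cos 56.3° = 3.590 m/s; v_y0 = 6.470 sin 56.3° = 5.383 m/s.
With up positive and y = 0 at the ground: y(t) = 42.5 + (5.383) t − 4.905 t². Setting y = 0 and taking the positive root: t = [5.383 + √(5.383² + 2·9.81·42.5)] / 9.81 = (5.383 + 29.37) / 9.81 = 3.543 s.
Horizontal distance: R = vₓ t = 3.590 × 3.543 = 12.72 m.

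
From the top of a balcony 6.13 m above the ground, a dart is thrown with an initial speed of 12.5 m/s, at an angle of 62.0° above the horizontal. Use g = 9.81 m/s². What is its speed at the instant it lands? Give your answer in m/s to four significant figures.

16.63 m/s

Horizontal component vₓ = 12.50 cos 62.0° = 5.868 m/s; vertical v_y0 = 12.50 sin 62.0° = 11.04 m/s.
With up positive and y = 0 at the ground: y(t) = 6.13 + (11.04) t − 4.905 t². Setting y = 0 and taking the positive root: t = [11.04 + √(11.04² + 2·9.81·6.13)] / 9.81 = (11.04 + 15.56) / 9.81 = 2.711 s.
Vertical velocity at impact: v_y = v_y0 − g t = 11.04 − 9.81 × 2.711 = −15.56 m/s.
Speed: |v| = √(vₓ² + v_y²) = √(5.868² + 15.56²) = 16.63 m/s.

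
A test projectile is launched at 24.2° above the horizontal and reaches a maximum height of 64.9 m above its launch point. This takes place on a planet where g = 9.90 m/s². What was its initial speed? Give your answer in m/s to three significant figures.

87.4 m/s

At the peak v_y = 0, so v_y0 = √(2gH) = √(2 × 9.90 × 64.9) = 35.85 m/s.
v_y0 = v₀ sin θ ⇒ v₀ = 35.85 / sin 24.2° = 87.45 m/s.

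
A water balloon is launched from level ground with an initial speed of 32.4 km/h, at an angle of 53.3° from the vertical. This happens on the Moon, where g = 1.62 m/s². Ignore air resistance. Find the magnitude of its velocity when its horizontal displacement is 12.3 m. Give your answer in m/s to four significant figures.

Convert: 32.4 km/h = 32.4/3.6 = 9.000 m/s.
Components: vₓ = 9.000 sin 53.3° = 7.216 m/s, v_y0 = 9.000 cos 53.3° = 5.379 m/s.
Time to reach x = 12.3 m: t = x/vₓ = 12.3/7.216 = 1.705 s.
Vertical velocity there: v_y = v_y0 − g t = 5.379 − 1.62 × 1.705 = 2.617 m/s.
Speed: √(vₓ² + v_y²) = √(7.216² + 2.617²) = 7.676 m/s.

7.676 m/s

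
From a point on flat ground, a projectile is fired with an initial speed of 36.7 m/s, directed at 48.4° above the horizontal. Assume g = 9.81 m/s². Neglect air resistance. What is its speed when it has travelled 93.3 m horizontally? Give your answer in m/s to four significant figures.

vₓ = 36.70 cos 48.4° = 24.37 m/s; v_y0 = 36.70 sin 48.4° = 27.44 m/s.
At x = 93.3 m, t = x/vₓ = 93.3/24.37 = 3.829 s.
Vertical velocity there: v_y = v_y0 − g t = 27.44 − 9.81 × 3.829 = −10.12 m/s.
Speed: √(vₓ² + v_y²) = √(24.37² + 10.12²) = 26.38 m/s.

26.38 m/s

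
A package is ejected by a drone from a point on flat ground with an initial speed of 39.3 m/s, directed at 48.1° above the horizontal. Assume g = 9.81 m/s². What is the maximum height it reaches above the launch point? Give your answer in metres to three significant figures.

Components: vₓ = 39.30 cos 48.1° = 26.25 m/s, v_y0 = 39.30 sin 48.1° = 29.25 m/s.
Maximum height: H = v_y0² / (2g) = 29.25² / (2 × 9.81) = 43.61 m.

43.6 m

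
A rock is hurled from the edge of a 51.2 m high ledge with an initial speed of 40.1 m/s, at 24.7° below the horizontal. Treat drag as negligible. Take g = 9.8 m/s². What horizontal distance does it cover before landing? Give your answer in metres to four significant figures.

70.93 m

Components: vₓ = 40.10 cos 24.7° = 36.43 m/s, v_y0 = −16.76 m/s (downward).
Vertical motion (up positive, ground at y = 0): 4.900 t² − (−16.76) t − 51.2 = 0, so t = (−16.76 + √(16.76² + 2·9.80·51.2)) / 9.80 = (−16.76 + 35.84) / 9.80 = 1.947 s.
Horizontal distance: R = vₓ t = 36.43 × 1.947 = 70.93 m.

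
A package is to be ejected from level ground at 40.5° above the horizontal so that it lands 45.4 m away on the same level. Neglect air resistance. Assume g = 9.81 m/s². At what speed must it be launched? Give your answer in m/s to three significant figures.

21.2 m/s

From R = (v₀² / g) sin 2θ: v₀ = √(gR / sin 2θ).
v₀ = √(9.81 × 45.4 / sin 81.00°) = √(445.4 / 0.9877) = √450.93 = 21.24 m/s.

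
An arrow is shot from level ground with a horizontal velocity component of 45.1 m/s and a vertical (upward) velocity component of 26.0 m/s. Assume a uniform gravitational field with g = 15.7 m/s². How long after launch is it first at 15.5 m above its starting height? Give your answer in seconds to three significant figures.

0.780 s

Require v_y0 t − ½ g t² = 15.5, i.e. 7.850 t² − 26.00 t + 15.5 = 0.
Quadratic formula: t = (26.00 ± √189.30) / 15.7 = (26.00 ± 13.76) / 15.7 → t = 0.7797 s or 2.532 s.
The first (ascending) time is 0.7797 s.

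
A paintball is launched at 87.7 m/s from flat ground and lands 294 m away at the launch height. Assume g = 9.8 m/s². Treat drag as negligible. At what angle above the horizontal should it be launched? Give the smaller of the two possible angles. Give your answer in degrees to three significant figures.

From R = (v₀²/g) sin 2θ: sin 2θ = 9.80 × 294 / 7691.3 = 0.3746.
2θ = 22.00° or 180° − 22.00° = 158.0°, so θ = 11.00° or 79.00°.
The smaller angle is 11.00°.

11.0°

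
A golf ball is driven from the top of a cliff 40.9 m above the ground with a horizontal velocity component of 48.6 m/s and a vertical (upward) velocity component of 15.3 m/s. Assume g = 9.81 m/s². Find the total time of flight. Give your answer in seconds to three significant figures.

4.84 s

Vertical motion (up positive, ground at y = 0): 4.905 t² − (15.30) t − 40.9 = 0, so t = (15.30 + √(15.30² + 2·9.81·40.9)) / 9.81 = (15.30 + 32.20) / 9.81 = 4.842 s.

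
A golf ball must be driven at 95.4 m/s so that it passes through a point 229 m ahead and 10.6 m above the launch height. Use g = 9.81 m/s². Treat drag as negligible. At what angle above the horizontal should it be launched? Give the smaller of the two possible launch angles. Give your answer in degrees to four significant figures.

9.838°

Trajectory: y = x tanθ − g x² (1 + tan²θ)/(2v₀²). With x = 229, y = 10.6, v₀ = 95.4, g = 9.81:
28.26 tan²θ − 229 tanθ + (38.86) = 0.
tanθ = [229 ± √(229² − 4 × 28.26 × (38.86))] / (2 × 28.26) = (229 ± 219.2) / 56.53, giving tanθ = 0.1734 or 7.929.
θ = 9.838° or 82.81°; the smaller is 9.838°.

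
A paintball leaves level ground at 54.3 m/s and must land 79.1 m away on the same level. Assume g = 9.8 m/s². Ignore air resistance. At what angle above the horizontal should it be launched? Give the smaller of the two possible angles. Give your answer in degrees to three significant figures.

From R = (v₀²/g) sin 2θ: sin 2θ = 9.80 × 79.1 / 2948.5 = 0.2629.
2θ = 15.24° or 180° − 15.24° = 164.8°, so θ = 7.621° or 82.38°.
The smaller angle is 7.621°.

7.62°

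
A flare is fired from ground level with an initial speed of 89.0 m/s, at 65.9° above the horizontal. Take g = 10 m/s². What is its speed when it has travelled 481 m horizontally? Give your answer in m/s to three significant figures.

62.7 m/s

Resolve: vₓ = 89.00 cos 65.9° = 36.34 m/s and v_y0 = 89.00 sin 65.9° = 81.24 m/s.
Time to reach x = 481 m: t = x/vₓ = 481/36.34 = 13.24 s.
Vertical velocity there: v_y = v_y0 − g t = 81.24 − 10.0 × 13.24 = −51.11 m/s.
Speed: √(vₓ² + v_y²) = √(36.34² + 51.11²) = 62.72 m/s.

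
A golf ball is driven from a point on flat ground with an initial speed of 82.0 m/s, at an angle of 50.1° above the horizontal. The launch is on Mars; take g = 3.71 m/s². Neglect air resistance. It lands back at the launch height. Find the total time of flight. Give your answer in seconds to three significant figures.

Horizontal component vₓ = 82.00 cos 50.1° = 52.60 m/s; vertical v_y0 = 82.00 sin 50.1° = 62.91 m/s.
Time of flight on level ground: T = 2 v_y0 / g = 2 × 62.91 / 3.71 = 33.91 s.

33.9 s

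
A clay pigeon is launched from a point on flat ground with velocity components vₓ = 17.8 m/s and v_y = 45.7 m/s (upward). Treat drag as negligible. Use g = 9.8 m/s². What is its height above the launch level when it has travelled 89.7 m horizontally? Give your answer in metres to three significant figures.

At x = 89.7 m, t = x/vₓ = 89.7/17.80 = 5.039 s.
Height: y = v_y0 t − ½ g t² = 45.70 × 5.039 − 4.900 × 5.039² = 230.3 − 124.4 = 105.9 m.

106 m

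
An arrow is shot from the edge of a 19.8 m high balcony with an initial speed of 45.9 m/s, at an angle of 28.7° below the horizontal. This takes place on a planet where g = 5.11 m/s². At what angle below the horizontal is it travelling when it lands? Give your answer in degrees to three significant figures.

33.1°

Horizontal component vₓ = 45.90 cos 28.7° = 40.26 m/s; vertical v_y0 = −22.04 m/s (downward).
Vertical motion (up positive, ground at y = 0): 2.555 t² − (−22.04) t − 19.8 = 0, so t = (−22.04 + √(22.04² + 2·5.11·19.8)) / 5.11 = (−22.04 + 26.23) / 5.11 = 0.8203 s.
At impact: v_y = v_y0 − g t = −26.23 m/s; vₓ = 40.26 m/s.
Angle below horizontal: arctan(|v_y|/vₓ) = arctan(26.23/40.26) = 33.09°.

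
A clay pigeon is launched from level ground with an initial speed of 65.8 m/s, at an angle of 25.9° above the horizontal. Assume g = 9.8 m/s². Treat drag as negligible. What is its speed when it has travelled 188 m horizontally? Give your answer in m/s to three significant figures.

Horizontal component vₓ = 65.80 cos 25.9° = 59.19 m/s; vertical v_y0 = 65.80 sin 25.9° = 28.74 m/s.
Time to reach x = 188 m: t = x/vₓ = 188/59.19 = 3.176 s.
Vertical velocity there: v_y = v_y0 − g t = 28.74 − 9.80 × 3.176 = −2.385 m/s.
Speed: √(vₓ² + v_y²) = √(59.19² + 2.385²) = 59.24 m/s.

59.2 m/s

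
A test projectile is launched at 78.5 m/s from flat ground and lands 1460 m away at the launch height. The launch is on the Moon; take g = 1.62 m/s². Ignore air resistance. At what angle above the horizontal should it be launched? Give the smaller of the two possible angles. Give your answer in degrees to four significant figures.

R = v₀² sin 2θ / g gives sin 2θ = gR/v₀² = 1.62·1460/78.5² = 0.3838.
2θ = 22.57° or 180° − 22.57° = 157.4°, so θ = 11.29° or 78.71°.
The smaller angle is 11.29°.

11.29°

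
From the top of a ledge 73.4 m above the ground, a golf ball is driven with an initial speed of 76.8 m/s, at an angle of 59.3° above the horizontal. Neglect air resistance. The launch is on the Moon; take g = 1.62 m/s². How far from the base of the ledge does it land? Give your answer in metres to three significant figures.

Horizontal component vₓ = 76.80 cos 59.3° = 39.21 m/s; vertical v_y0 = 76.80 sin 59.3° = 66.04 m/s.
The projectile lands when y = 73.4 + (66.04) t − ½·1.62·t² = 0. Positive root: t = (66.04 + √(66.04² + 2·1.62·73.4)) / 1.62 = (66.04 + 67.81) / 1.62 = 82.62 s.
Horizontal distance: R = vₓ t = 39.21 × 82.62 = 3240 m.

3240 m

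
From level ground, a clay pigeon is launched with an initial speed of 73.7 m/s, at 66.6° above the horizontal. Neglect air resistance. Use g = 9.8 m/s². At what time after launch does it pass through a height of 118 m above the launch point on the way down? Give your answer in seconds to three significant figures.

11.8 s

Resolve: vₓ = 73.70 cos 66.6° = 29.27 m/s and v_y0 = 73.70 sin 66.6° = 67.64 m/s.
Height y(t) = 67.64 t − 4.900 t² = 118 gives 4.900 t² − 67.64 t + 118 = 0.
Quadratic formula: t = (67.64 ± √2262.2) / 9.80 = (67.64 ± 47.56) / 9.80 → t = 2.049 s or 11.76 s.
The descending-branch root is 11.76 s.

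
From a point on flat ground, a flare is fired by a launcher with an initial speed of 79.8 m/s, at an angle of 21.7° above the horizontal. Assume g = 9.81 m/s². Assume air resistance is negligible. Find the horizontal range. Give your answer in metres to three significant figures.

vₓ = 79.80 cos 21.7° = 74.14 m/s; v_y0 = 79.80 sin 21.7° = 29.51 m/s.
Time aloft: T = 2 v_y0 / g = 2 × 29.51 / 9.81 = 6.015 s.
Range: R = vₓ T = 74.14 × 6.015 = 446.0 m.

446 m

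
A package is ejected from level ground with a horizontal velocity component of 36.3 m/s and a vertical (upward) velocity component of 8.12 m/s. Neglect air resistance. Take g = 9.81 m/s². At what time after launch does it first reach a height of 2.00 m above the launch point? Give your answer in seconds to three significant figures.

Require v_y0 t − ½ g t² = 2.00, i.e. 4.905 t² − 8.120 t + 2.00 = 0.
t = [8.120 ± √(8.120² − 2·9.81·2.00)] / 9.81 = (8.120 ± 5.167) / 9.81, so t = 0.3011 s or t = 1.354 s.
The first (ascending) time is 0.3011 s.

0.301 s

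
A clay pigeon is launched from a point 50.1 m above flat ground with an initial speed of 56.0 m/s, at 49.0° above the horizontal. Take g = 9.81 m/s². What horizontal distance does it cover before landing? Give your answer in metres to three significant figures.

355 m

vₓ = 56.00 cos 49.0° = 36.74 m/s; v_y0 = 56.00 sin 49.0° = 42.26 m/s.
With up positive and y = 0 at the ground: y(t) = 50.1 + (42.26) t − 4.905 t². Setting y = 0 and taking the positive root: t = [42.26 + √(42.26² + 2·9.81·50.1)] / 9.81 = (42.26 + 52.62) / 9.81 = 9.672 s.
Horizontal distance: R = vₓ t = 36.74 × 9.672 = 355.4 m.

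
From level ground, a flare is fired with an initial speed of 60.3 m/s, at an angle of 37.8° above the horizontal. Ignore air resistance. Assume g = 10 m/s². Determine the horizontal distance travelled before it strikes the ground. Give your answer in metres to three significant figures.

Horizontal component vₓ = 60.30 cos 37.8° = 47.65 m/s; vertical v_y0 = 60.30 sin 37.8° = 36.96 m/s.
Time aloft: T = 2 v_y0 / g = 2 × 36.96 / 10.0 = 7.392 s.
Horizontal distance R = vₓ T = 47.65 × 7.392 = 352.2 m.

352 m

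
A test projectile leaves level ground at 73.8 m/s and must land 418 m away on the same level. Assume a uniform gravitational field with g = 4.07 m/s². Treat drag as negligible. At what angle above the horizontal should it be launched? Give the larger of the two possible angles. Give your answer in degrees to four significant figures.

From R = (v₀²/g) sin 2θ: sin 2θ = 4.07 × 418 / 5446.4 = 0.3124.
2θ = 18.20° or 180° − 18.20° = 161.8°, so θ = 9.101° or 80.90°.
The larger angle is 80.90°.

80.90°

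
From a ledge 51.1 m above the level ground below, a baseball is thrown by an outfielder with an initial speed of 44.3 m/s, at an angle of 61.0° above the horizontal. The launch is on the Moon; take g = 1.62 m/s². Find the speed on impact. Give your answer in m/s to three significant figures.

46.1 m/s

Horizontal component vₓ = 44.30 cos 61.0° = 21.48 m/s; vertical v_y0 = 44.30 sin 61.0° = 38.75 m/s.
The projectile lands when y = 51.1 + (38.75) t − ½·1.62·t² = 0. Positive root: t = (38.75 + √(38.75² + 2·1.62·51.1)) / 1.62 = (38.75 + 40.83) / 1.62 = 49.12 s.
Vertical velocity at impact: v_y = v_y0 − g t = 38.75 − 1.62 × 49.12 = −40.83 m/s.
Speed: |v| = √(vₓ² + v_y²) = √(21.48² + 40.83²) = 46.13 m/s.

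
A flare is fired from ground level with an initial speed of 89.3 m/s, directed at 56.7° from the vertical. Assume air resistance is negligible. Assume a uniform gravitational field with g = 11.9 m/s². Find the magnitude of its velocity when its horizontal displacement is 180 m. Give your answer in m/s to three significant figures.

Components: vₓ = 89.30 sin 56.7° = 74.64 m/s, v_y0 = 89.30 cos 56.7° = 49.03 m/s.
x = vₓ t ⇒ t = 180/74.64 = 2.412 s.
Vertical velocity there: v_y = v_y0 − g t = 49.03 − 11.9 × 2.412 = 20.33 m/s.
Speed: √(vₓ² + v_y²) = √(74.64² + 20.33²) = 77.36 m/s.

77.4 m/s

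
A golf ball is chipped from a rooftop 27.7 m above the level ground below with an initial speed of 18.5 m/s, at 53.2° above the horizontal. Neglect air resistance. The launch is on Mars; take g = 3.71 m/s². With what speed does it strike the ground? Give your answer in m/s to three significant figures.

23.4 m/s

Resolve: vₓ = 18.50 cos 53.2° = 11.08 m/s and v_y0 = 18.50 sin 53.2° = 14.81 m/s.
With up positive and y = 0 at the ground: y(t) = 27.7 + (14.81) t − 1.855 t². Setting y = 0 and taking the positive root: t = [14.81 + √(14.81² + 2·3.71·27.7)] / 3.71 = (14.81 + 20.61) / 3.71 = 9.549 s.
Vertical velocity at impact: v_y = v_y0 − g t = 14.81 − 3.71 × 9.549 = −20.61 m/s.
Speed: |v| = √(vₓ² + v_y²) = √(11.08² + 20.61²) = 23.40 m/s.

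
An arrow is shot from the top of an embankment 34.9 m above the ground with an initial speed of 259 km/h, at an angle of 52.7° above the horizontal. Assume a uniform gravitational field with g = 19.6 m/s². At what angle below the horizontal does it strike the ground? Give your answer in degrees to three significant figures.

Convert: 259 km/h = 259/3.6 = 71.94 m/s.
Horizontal component vₓ = 71.94 cos 52.7° = 43.60 m/s; vertical v_y0 = 71.94 sin 52.7° = 57.23 m/s.
With up positive and y = 0 at the ground: y(t) = 34.9 + (57.23) t − 9.800 t². Setting y = 0 and taking the positive root: t = [57.23 + √(57.23² + 2·19.6·34.9)] / 19.6 = (57.23 + 68.14) / 19.6 = 6.397 s.
At impact: v_y = v_y0 − g t = −68.14 m/s; vₓ = 43.60 m/s.
Angle below horizontal: arctan(|v_y|/vₓ) = arctan(68.14/43.60) = 57.39°.

57.4°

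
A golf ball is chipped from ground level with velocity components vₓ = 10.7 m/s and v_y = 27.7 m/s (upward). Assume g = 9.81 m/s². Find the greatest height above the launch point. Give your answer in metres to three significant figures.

At the apex v_y = 0, so H = v_y0²/(2g) = 27.70²/19.62 = 39.11 m.

39.1 m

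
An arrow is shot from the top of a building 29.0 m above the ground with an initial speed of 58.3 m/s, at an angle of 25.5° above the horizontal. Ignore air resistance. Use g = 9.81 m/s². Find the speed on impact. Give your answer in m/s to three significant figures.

Resolve: vₓ = 58.30 cos 25.5° = 52.62 m/s and v_y0 = 58.30 sin 25.5° = 25.10 m/s.
The projectile lands when y = 29.0 + (25.10) t − ½·9.81·t² = 0. Positive root: t = (25.10 + √(25.10² + 2·9.81·29.0)) / 9.81 = (25.10 + 34.63) / 9.81 = 6.088 s.
Vertical velocity at impact: v_y = v_y0 − g t = 25.10 − 9.81 × 6.088 = −34.63 m/s.
Speed: |v| = √(vₓ² + v_y²) = √(52.62² + 34.63²) = 62.99 m/s.

63.0 m/s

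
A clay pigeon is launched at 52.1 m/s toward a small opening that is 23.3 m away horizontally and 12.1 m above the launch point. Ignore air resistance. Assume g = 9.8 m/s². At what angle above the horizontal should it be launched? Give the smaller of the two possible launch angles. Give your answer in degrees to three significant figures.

29.9°

Trajectory: y = x tanθ − g x² (1 + tan²θ)/(2v₀²). With x = 23.3, y = 12.1, v₀ = 52.1, g = 9.80:
0.9800 tan²θ − 23.3 tanθ + (13.08) = 0.
tanθ = [23.3 ± √(23.3² − 4 × 0.9800 × (13.08))] / (2 × 0.9800) = (23.3 ± 22.17) / 1.960, giving tanθ = 0.5753 or 23.20.
θ = 29.91° or 87.53°; the smaller is 29.91°.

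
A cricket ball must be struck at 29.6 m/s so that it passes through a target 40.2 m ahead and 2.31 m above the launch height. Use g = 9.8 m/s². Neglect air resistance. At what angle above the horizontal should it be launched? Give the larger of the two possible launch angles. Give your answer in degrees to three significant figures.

Trajectory: y = x tanθ − g x² (1 + tan²θ)/(2v₀²). With x = 40.2, y = 2.31, v₀ = 29.6, g = 9.80:
9.038 tan²θ − 40.2 tanθ + (11.35) = 0.
tanθ = [40.2 ± √(40.2² − 4 × 9.038 × (11.35))] / (2 × 9.038) = (40.2 ± 34.72) / 18.08, giving tanθ = 0.3029 or 4.145.
θ = 16.85° or 76.44°; the larger is 76.44°.

76.4°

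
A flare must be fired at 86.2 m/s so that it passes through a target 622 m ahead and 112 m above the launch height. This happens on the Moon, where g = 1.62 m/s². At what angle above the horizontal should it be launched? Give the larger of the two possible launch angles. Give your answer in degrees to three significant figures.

86.1°

Trajectory: y = x tanθ − g x² (1 + tan²θ)/(2v₀²). With x = 622, y = 112, v₀ = 86.2, g = 1.62:
42.17 tan²θ − 622 tanθ + (154.2) = 0.
tanθ = [622 ± √(622² − 4 × 42.17 × (154.2))] / (2 × 42.17) = (622 ± 600.7) / 84.35, giving tanθ = 0.2522 or 14.50.
θ = 14.15° or 86.05°; the larger is 86.05°.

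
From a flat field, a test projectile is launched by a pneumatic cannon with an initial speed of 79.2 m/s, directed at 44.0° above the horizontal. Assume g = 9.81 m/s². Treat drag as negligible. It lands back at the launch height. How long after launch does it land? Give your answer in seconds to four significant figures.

11.22 s

Components: vₓ = 79.20 cos 44.0° = 56.97 m/s, v_y0 = 79.20 sin 44.0° = 55.02 m/s.
It returns to y = 0 when t = 2 v_y0 / g = 2(55.02)/9.81 = 11.22 s.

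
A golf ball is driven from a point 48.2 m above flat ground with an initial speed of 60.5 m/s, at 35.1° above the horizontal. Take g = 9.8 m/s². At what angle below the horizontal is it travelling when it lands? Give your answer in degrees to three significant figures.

Components: vₓ = 60.50 cos 35.1° = 49.50 m/s, v_y0 = 60.50 sin 35.1° = 34.79 m/s.
Vertical motion (up positive, ground at y = 0): 4.900 t² − (34.79) t − 48.2 = 0, so t = (34.79 + √(34.79² + 2·9.80·48.2)) / 9.80 = (34.79 + 46.42) / 9.80 = 8.287 s.
At impact: v_y = v_y0 − g t = −46.42 m/s; vₓ = 49.50 m/s.
Angle below horizontal: arctan(|v_y|/vₓ) = arctan(46.42/49.50) = 43.16°.

43.2°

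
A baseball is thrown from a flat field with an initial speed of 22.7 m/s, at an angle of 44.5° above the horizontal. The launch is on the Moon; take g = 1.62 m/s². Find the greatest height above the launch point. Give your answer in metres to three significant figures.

78.1 m

Horizontal component vₓ = 22.70 cos 44.5° = 16.19 m/s; vertical v_y0 = 22.70 sin 44.5° = 15.91 m/s.
Maximum height: H = v_y0² / (2g) = 15.91² / (2 × 1.62) = 78.13 m.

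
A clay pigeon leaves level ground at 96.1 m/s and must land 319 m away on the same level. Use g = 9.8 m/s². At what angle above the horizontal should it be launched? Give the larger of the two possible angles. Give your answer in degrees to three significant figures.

Level-ground range R = v₀² sin(2θ)/g ⇒ sin(2θ) = gR/v₀² = 9.80 × 319 / 96.1² = 0.3385.
2θ = 19.79° or 180° − 19.79° = 160.2°, so θ = 9.893° or 80.11°.
The larger angle is 80.11°.

80.1°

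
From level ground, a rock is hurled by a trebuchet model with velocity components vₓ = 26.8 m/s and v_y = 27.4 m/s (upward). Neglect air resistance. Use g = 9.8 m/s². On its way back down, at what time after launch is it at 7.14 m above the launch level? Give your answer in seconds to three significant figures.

5.32 s

Set y = v_y0 t − ½ g t² = 7.14: 4.900 t² − 27.40 t + 7.14 = 0.
Quadratic formula: t = (27.40 ± √610.82) / 9.80 = (27.40 ± 24.71) / 9.80 → t = 0.2740 s or 5.318 s.
The descending-branch root is 5.318 s.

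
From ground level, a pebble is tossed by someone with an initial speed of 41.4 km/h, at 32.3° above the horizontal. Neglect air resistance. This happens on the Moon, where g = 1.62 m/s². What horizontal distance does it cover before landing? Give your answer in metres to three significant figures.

Convert: 41.4 km/h = 41.4/3.6 = 11.50 m/s.
Horizontal component vₓ = 11.50 cos 32.3° = 9.721 m/s; vertical v_y0 = 11.50 sin 32.3° = 6.145 m/s.
Time aloft: T = 2 v_y0 / g = 2 × 6.145 / 1.62 = 7.586 s.
Range: R = vₓ T = 9.721 × 7.586 = 73.74 m.

73.7 m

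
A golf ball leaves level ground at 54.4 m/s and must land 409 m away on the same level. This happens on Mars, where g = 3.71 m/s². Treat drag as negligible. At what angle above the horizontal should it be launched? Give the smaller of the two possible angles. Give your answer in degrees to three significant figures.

15.4°

From R = (v₀²/g) sin 2θ: sin 2θ = 3.71 × 409 / 2959.4 = 0.5127.
2θ = 30.85° or 180° − 30.85° = 149.2°, so θ = 15.42° or 74.58°.
The smaller angle is 15.42°.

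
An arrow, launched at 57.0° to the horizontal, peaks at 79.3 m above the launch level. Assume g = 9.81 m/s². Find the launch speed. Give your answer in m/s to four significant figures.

At the peak v_y = 0, so v_y0 = √(2gH) = √(2 × 9.81 × 79.3) = 39.44 m/s.
v_y0 = v₀ sin θ ⇒ v₀ = 39.44 / sin 57.0° = 47.03 m/s.

47.03 m/s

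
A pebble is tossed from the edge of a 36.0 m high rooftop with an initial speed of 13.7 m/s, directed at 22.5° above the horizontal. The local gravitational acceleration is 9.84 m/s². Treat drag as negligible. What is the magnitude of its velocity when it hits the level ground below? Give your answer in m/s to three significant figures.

29.9 m/s

Horizontal component vₓ = 13.70 cos 22.5° = 12.66 m/s; vertical v_y0 = 13.70 sin 22.5° = 5.243 m/s.
Vertical motion (up positive, ground at y = 0): 4.920 t² − (5.243) t − 36.0 = 0, so t = (5.243 + √(5.243² + 2·9.84·36.0)) / 9.84 = (5.243 + 27.13) / 9.84 = 3.290 s.
Vertical velocity at impact: v_y = v_y0 − g t = 5.243 − 9.84 × 3.290 = −27.13 m/s.
Speed: |v| = √(vₓ² + v_y²) = √(12.66² + 27.13²) = 29.94 m/s.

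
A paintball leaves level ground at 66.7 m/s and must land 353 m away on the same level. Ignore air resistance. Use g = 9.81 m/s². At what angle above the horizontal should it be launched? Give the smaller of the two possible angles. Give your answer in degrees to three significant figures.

25.6°

From R = (v₀²/g) sin 2θ: sin 2θ = 9.81 × 353 / 4448.9 = 0.7784.
2θ = 51.11° or 180° − 51.11° = 128.9°, so θ = 25.56° or 64.44°.
The smaller angle is 25.56°.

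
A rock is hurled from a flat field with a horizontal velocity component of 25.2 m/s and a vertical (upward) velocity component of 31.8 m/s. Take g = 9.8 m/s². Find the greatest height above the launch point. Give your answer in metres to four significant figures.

51.59 m

At the apex v_y = 0, so H = v_y0²/(2g) = 31.80²/19.60 = 51.59 m.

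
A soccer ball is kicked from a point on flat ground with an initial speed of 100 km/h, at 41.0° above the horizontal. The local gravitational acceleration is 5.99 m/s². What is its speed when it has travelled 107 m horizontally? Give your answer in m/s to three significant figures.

24.3 m/s

Convert: 100 km/h = 100/3.6 = 27.78 m/s.
Horizontal component vₓ = 27.78 cos 41.0° = 20.96 m/s; vertical v_y0 = 27.78 sin 41.0° = 18.22 m/s.
Time to reach x = 107 m: t = x/vₓ = 107/20.96 = 5.104 s.
Vertical velocity there: v_y = v_y0 − g t = 18.22 − 5.99 × 5.104 = −12.35 m/s.
Speed: √(vₓ² + v_y²) = √(20.96² + 12.35²) = 24.33 m/s.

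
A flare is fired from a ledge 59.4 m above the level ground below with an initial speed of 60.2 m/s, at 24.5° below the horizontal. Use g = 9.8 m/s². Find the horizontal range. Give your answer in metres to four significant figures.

96.78 m

Components: vₓ = 60.20 cos 24.5° = 54.78 m/s, v_y0 = −24.96 m/s (downward).
Vertical motion (up positive, ground at y = 0): 4.900 t² − (−24.96) t − 59.4 = 0, so t = (−24.96 + √(24.96² + 2·9.80·59.4)) / 9.80 = (−24.96 + 42.28) / 9.80 = 1.767 s.
Horizontal distance: R = vₓ t = 54.78 × 1.767 = 96.78 m.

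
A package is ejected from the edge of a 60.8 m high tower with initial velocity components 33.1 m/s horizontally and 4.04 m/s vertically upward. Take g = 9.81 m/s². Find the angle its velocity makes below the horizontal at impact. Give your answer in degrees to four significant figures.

46.41°

With up positive and y = 0 at the ground: y(t) = 60.8 + (4.040) t − 4.905 t². Setting y = 0 and taking the positive root: t = [4.040 + √(4.040² + 2·9.81·60.8)] / 9.81 = (4.040 + 34.77) / 9.81 = 3.957 s.
At impact: v_y = v_y0 − g t = −34.77 m/s; vₓ = 33.10 m/s.
Angle below horizontal: arctan(|v_y|/vₓ) = arctan(34.77/33.10) = 46.41°.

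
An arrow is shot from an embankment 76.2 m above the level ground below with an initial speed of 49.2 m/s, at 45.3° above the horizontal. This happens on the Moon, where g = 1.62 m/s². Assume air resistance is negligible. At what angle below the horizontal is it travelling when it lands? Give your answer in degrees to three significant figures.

Components: vₓ = 49.20 cos 45.3° = 34.61 m/s, v_y0 = 49.20 sin 45.3° = 34.97 m/s.
With up positive and y = 0 at the ground: y(t) = 76.2 + (34.97) t − 0.8100 t². Setting y = 0 and taking the positive root: t = [34.97 + √(34.97² + 2·1.62·76.2)] / 1.62 = (34.97 + 38.34) / 1.62 = 45.25 s.
At impact: v_y = v_y0 − g t = −38.34 m/s; vₓ = 34.61 m/s.
Angle below horizontal: arctan(|v_y|/vₓ) = arctan(38.34/34.61) = 47.93°.

47.9°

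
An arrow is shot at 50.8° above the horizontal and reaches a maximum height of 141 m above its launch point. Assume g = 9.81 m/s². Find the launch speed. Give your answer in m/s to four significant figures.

At the peak v_y = 0, so v_y0 = √(2gH) = √(2 × 9.81 × 141) = 52.60 m/s.
v_y0 = v₀ sin θ ⇒ v₀ = 52.60 / sin 50.8° = 67.87 m/s.

67.87 m/s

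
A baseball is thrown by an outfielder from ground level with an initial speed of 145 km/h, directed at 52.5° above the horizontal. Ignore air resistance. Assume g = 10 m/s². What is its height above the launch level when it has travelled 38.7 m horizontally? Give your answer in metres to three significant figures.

Convert: 145 km/h = 145/3.6 = 40.28 m/s.
vₓ = 40.28 cos 52.5° = 24.52 m/s; v_y0 = 40.28 sin 52.5° = 31.95 m/s.
x = vₓ t ⇒ t = 38.7/24.52 = 1.578 s.
Height: y = v_y0 t − ½ g t² = 31.95 × 1.578 − 5.000 × 1.578² = 50.43 − 12.46 = 37.98 m.

38.0 m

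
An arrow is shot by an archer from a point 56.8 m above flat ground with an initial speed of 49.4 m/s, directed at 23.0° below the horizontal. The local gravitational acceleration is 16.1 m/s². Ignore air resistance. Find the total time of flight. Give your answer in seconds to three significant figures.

vₓ = 49.40 cos 23.0° = 45.47 m/s; v_y0 = −19.30 m/s (downward).
With up positive and y = 0 at the ground: y(t) = 56.8 + (−19.30) t − 8.050 t². Setting y = 0 and taking the positive root: t = [−19.30 + √(19.30² + 2·16.1·56.8)] / 16.1 = (−19.30 + 46.92) / 16.1 = 1.715 s.

1.72 s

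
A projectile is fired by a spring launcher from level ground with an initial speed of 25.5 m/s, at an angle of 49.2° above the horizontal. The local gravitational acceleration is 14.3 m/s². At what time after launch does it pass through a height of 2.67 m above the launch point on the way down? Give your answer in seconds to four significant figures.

2.554 s

Components: vₓ = 25.50 cos 49.2° = 16.66 m/s, v_y0 = 25.50 sin 49.2° = 19.30 m/s.
Set y = v_y0 t − ½ g t² = 2.67: 7.150 t² − 19.30 t + 2.67 = 0.
Quadratic formula: t = (19.30 ± √296.26) / 14.3 = (19.30 ± 17.21) / 14.3 → t = 0.1462 s or 2.554 s.
The descending-branch root is 2.554 s.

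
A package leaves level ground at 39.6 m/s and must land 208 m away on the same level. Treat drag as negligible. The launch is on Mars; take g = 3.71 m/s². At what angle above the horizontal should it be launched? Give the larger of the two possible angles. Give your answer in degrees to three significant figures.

75.3°

From R = (v₀²/g) sin 2θ: sin 2θ = 3.71 × 208 / 1568.2 = 0.4921.
2θ = 29.48° or 180° − 29.48° = 150.5°, so θ = 14.74° or 75.26°.
The larger angle is 75.26°.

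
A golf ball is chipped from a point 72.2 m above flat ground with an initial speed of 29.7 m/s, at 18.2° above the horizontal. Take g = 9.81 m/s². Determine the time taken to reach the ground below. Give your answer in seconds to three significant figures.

Horizontal component vₓ = 29.70 cos 18.2° = 28.21 m/s; vertical v_y0 = 29.70 sin 18.2° = 9.276 m/s.
Vertical motion (up positive, ground at y = 0): 4.905 t² − (9.276) t − 72.2 = 0, so t = (9.276 + √(9.276² + 2·9.81·72.2)) / 9.81 = (9.276 + 38.76) / 9.81 = 4.897 s.

4.90 s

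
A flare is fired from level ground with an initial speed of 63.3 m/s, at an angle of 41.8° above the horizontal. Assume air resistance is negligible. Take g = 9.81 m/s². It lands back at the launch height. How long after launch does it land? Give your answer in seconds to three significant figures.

Horizontal component vₓ = 63.30 cos 41.8° = 47.19 m/s; vertical v_y0 = 63.30 sin 41.8° = 42.19 m/s.
Landing at launch height ⇒ T = 2 v_y0 / g = 2 × 42.19 / 9.81 = 8.602 s.

8.60 s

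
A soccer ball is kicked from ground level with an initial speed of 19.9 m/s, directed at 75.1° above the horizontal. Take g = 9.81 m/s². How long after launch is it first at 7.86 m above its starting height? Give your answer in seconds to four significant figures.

0.4635 s

vₓ = 19.90 cos 75.1° = 5.117 m/s; v_y0 = 19.90 sin 75.1° = 19.23 m/s.
Require v_y0 t − ½ g t² = 7.86, i.e. 4.905 t² − 19.23 t + 7.86 = 0.
t = [19.23 ± √(19.23² − 2·9.81·7.86)] / 9.81 = (19.23 ± 14.68) / 9.81, so t = 0.4635 s or t = 3.457 s.
The first (ascending) time is 0.4635 s.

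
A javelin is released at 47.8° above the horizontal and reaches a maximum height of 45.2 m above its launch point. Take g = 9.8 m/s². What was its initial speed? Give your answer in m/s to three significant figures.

40.2 m/s

At the peak v_y = 0, so v_y0 = √(2gH) = √(2 × 9.80 × 45.2) = 29.76 m/s.
v_y0 = v₀ sin θ ⇒ v₀ = 29.76 / sin 47.8° = 40.18 m/s.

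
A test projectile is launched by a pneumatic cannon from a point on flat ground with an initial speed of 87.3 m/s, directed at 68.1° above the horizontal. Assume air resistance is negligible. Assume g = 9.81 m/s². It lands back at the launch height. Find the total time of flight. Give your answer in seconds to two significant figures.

Resolve: vₓ = 87.30 cos 68.1° = 32.56 m/s and v_y0 = 87.30 sin 68.1° = 81.00 m/s.
Time of flight on level ground: T = 2 v_y0 / g = 2 × 81.00 / 9.81 = 16.51 s.

17 s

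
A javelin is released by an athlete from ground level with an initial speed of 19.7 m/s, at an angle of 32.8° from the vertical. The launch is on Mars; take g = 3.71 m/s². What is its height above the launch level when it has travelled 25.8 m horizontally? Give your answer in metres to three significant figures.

29.2 m

Resolve: vₓ = 19.70 sin 32.8° = 10.67 m/s and v_y0 = 19.70 cos 32.8° = 16.56 m/s.
Time to reach x = 25.8 m: t = x/vₓ = 25.8/10.67 = 2.418 s.
Height: y = v_y0 t − ½ g t² = 16.56 × 2.418 − 1.855 × 2.418² = 40.03 − 10.84 = 29.19 m.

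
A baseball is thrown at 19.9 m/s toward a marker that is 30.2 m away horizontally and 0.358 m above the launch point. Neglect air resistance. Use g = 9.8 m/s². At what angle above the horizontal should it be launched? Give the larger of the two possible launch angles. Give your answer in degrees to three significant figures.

Trajectory: y = x tanθ − g x² (1 + tan²θ)/(2v₀²). With x = 30.2, y = 0.358, v₀ = 19.9, g = 9.80:
11.29 tan²θ − 30.2 tanθ + (11.64) = 0.
tanθ = [30.2 ± √(30.2² − 4 × 11.29 × (11.64))] / (2 × 11.29) = (30.2 ± 19.66) / 22.57, giving tanθ = 0.4670 or 2.209.
θ = 25.03° or 65.64°; the larger is 65.64°.

65.6°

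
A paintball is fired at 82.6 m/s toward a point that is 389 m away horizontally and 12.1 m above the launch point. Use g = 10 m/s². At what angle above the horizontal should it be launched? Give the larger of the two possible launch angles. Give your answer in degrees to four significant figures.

Trajectory: y = x tanθ − g x² (1 + tan²θ)/(2v₀²). With x = 389, y = 12.1, v₀ = 82.6, g = 10.0:
110.9 tan²θ − 389 tanθ + (123.0) = 0.
tanθ = [389 ± √(389² − 4 × 110.9 × (123.0))] / (2 × 110.9) = (389 ± 311.1) / 221.8, giving tanθ = 0.3514 or 3.156.
θ = 19.36° or 72.42°; the larger is 72.42°.

72.42°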